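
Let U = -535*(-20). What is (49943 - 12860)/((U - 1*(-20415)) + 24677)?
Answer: 37083/55792 ≈ 0.66467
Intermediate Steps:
U = 10700
(49943 - 12860)/((U - 1*(-20415)) + 24677) = (49943 - 12860)/((10700 - 1*(-20415)) + 24677) = 37083/((10700 + 20415) + 24677) = 37083/(31115 + 24677) = 37083/55792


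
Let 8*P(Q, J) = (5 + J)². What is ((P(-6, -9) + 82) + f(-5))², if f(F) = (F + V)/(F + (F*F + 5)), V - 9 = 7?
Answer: 4456321/625 ≈ 7130.1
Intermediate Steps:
V = 16 (V = 9 + 7 = 16)
f(F) = (16 + F)/(5 + F + F²) (f(F) = (F + 16)/(F + (F*F + 5)) = (16 + F)/(F + (F² + 5)) = (16 + F)/(F + (5 + F²)) = (16 + F)/(5 + F + F²))
P(Q, J) = (5 + J)²/8
((P(-6, -9) + 82) + f(-5))² = (((5 - 9)²/8 + 82) + (16 - 5)/(5 - 5 + (-5)²))² = (((⅛)*(-4)² + 82) + 11/(5 - 5 + 25))² = (((⅛)*16 + 82) + 11/25)² = ((2 + 82) + (1/25)*11)² = (84 + 11/25)² = (2111/25)² = 4456321/625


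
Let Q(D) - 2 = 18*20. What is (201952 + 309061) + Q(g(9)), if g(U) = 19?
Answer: 511375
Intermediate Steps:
Q(D) = 362 (Q(D) = 2 + 18*20 = 2 + 360 = 362)
(201952 + 309061) + Q(g(9)) = (201952 + 309061) + 362 = 511013 + 362 = 511375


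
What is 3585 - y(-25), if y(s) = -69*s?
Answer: 1860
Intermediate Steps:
3585 - y(-25) = 3585 - (-69)*(-25) = 3585 - 1*1725 = 3585 - 1725 = 1860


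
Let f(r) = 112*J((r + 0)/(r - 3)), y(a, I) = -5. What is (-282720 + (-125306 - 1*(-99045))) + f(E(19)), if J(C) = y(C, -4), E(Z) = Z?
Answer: -309541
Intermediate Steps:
J(C) = -5
f(r) = -560 (f(r) = 112*(-5) = -560)
(-282720 + (-125306 - 1*(-99045))) + f(E(19)) = (-282720 + (-125306 - 1*(-99045))) - 560 = (-282720 + (-125306 + 99045)) - 560 = (-282720 - 26261) - 560 = -308981 - 560 = -309541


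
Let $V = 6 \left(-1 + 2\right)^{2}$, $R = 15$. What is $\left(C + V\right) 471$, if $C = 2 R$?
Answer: $16956$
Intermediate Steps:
$C = 30$ ($C = 2 \cdot 15 = 30$)
$V = 6$ ($V = 6 \cdot 1^{2} = 6 \cdot 1 = 6$)
$\left(C + V\right) 471 = \left(30 + 6\right) 471 = 36 \cdot 471 = 16956$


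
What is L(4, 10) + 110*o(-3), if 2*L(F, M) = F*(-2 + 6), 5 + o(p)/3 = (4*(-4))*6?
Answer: -33322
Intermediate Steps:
o(p) = -303 (o(p) = -15 + 3*((4*(-4))*6) = -15 + 3*(-16*6) = -15 + 3*(-96) = -15 - 288 = -303)
L(F, M) = 2*F (L(F, M) = (F*(-2 + 6))/2 = (F*4)/2 = (4*F)/2 = 2*F)
L(4, 10) + 110*o(-3) = 2*4 + 110*(-303) = 8 - 33330 = -33322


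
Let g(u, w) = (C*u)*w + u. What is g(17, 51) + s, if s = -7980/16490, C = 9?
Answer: 12894382/1649 ≈ 7819.5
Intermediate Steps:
s = -798/1649 (s = -7980*1/16490 = -798/1649 ≈ -0.48393)
g(u, w) = u + 9*u*w (g(u, w) = (9*u)*w + u = 9*u*w + u = u + 9*u*w)
g(17, 51) + s = 17*(1 + 9*51) - 798/1649 = 17*(1 + 459) - 798/1649 = 17*460 - 798/1649 = 7820 - 798/1649 = 12894382/1649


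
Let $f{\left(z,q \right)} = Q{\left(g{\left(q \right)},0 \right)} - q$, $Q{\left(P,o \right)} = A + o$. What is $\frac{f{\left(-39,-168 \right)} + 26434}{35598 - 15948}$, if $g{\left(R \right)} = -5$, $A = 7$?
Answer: $\frac{26609}{19650} \approx 1.3541$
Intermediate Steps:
$Q{\left(P,o \right)} = 7 + o$
$f{\left(z,q \right)} = 7 - q$ ($f{\left(z,q \right)} = \left(7 + 0\right) - q = 7 - q$)
$\frac{f{\left(-39,-168 \right)} + 26434}{35598 - 15948} = \frac{\left(7 - -168\right) + 26434}{35598 - 15948} = \frac{\left(7 + 168\right) + 26434}{19650} = \left(175 + 26434\right) \frac{1}{19650} = 26609 \cdot \frac{1}{19650} = \frac{26609}{19650}$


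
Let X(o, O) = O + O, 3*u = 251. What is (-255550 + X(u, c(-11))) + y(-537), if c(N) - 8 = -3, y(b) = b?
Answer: -256077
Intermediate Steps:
c(N) = 5 (c(N) = 8 - 3 = 5)
u = 251/3 (u = (⅓)*251 = 251/3 ≈ 83.667)
X(o, O) = 2*O
(-255550 + X(u, c(-11))) + y(-537) = (-255550 + 2*5) - 537 = (-255550 + 10) - 537 = -255540 - 537 = -256077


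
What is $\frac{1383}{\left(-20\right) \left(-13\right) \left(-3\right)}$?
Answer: $- \frac{461}{260} \approx -1.7731$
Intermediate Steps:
$\frac{1383}{\left(-20\right) \left(-13\right) \left(-3\right)} = \frac{1383}{260 \left(-3\right)} = \frac{1383}{-780} = 1383 \left(- \frac{1}{780}\right) = - \frac{461}{260}$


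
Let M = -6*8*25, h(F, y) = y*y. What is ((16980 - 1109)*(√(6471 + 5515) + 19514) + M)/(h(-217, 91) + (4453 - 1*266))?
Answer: 154852747/6234 + 15871*√11986/12468 ≈ 24979.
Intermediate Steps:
h(F, y) = y²
M = -1200 (M = -48*25 = -1200)
((16980 - 1109)*(√(6471 + 5515) + 19514) + M)/(h(-217, 91) + (4453 - 1*266)) = ((16980 - 1109)*(√(6471 + 5515) + 19514) - 1200)/(91² + (4453 - 1*266)) = (15871*(√11986 + 19514) - 1200)/(8281 + (4453 - 266)) = (15871*(19514 + √11986) - 1200)/(8281 + 4187) = ((309706694 + 15871*√11986) - 1200)/12468 = (309705494 + 15871*√11986)*(1/12468) = 154852747/6234 + 15871*√11986/12468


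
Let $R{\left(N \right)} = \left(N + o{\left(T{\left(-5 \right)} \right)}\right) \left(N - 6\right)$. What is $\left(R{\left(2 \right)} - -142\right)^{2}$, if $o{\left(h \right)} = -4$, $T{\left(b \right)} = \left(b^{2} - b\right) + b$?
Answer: $22500$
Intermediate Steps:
$T{\left(b \right)} = b^{2}$
$R{\left(N \right)} = \left(-6 + N\right) \left(-4 + N\right)$ ($R{\left(N \right)} = \left(N - 4\right) \left(N - 6\right) = \left(-4 + N\right) \left(-6 + N\right) = \left(-6 + N\right) \left(-4 + N\right)$)
$\left(R{\left(2 \right)} - -142\right)^{2} = \left(\left(24 + 2^{2} - 20\right) - -142\right)^{2} = \left(\left(24 + 4 - 20\right) + 142\right)^{2} = \left(8 + 142\right)^{2} = 150^{2} = 22500$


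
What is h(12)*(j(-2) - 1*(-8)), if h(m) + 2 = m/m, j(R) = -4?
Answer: -4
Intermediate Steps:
h(m) = -1 (h(m) = -2 + m/m = -2 + 1 = -1)
h(12)*(j(-2) - 1*(-8)) = -(-4 - 1*(-8)) = -(-4 + 8) = -1*4 = -4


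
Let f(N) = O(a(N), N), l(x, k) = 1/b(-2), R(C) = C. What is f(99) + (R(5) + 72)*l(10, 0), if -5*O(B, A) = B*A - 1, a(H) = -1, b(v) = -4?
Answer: ¾ ≈ 0.75000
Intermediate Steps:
O(B, A) = ⅕ - A*B/5 (O(B, A) = -(B*A - 1)/5 = -(A*B - 1)/5 = -(-1 + A*B)/5 = ⅕ - A*B/5)
l(x, k) = -¼ (l(x, k) = 1/(-4) = -¼)
f(N) = ⅕ + N/5 (f(N) = ⅕ - ⅕*N*(-1) = ⅕ + N/5)
f(99) + (R(5) + 72)*l(10, 0) = (⅕ + (⅕)*99) + (5 + 72)*(-¼) = (⅕ + 99/5) + 77*(-¼) = 20 - 77/4 = ¾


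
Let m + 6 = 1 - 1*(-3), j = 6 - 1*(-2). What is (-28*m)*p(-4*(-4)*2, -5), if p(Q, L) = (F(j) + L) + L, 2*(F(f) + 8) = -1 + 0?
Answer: -1036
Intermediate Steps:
j = 8 (j = 6 + 2 = 8)
F(f) = -17/2 (F(f) = -8 + (-1 + 0)/2 = -8 + (1/2)*(-1) = -8 - 1/2 = -17/2)
m = -2 (m = -6 + (1 - 1*(-3)) = -6 + (1 + 3) = -6 + 4 = -2)
p(Q, L) = -17/2 + 2*L (p(Q, L) = (-17/2 + L) + L = -17/2 + 2*L)
(-28*m)*p(-4*(-4)*2, -5) = (-28*(-2))*(-17/2 + 2*(-5)) = 56*(-17/2 - 10) = 56*(-37/2) = -1036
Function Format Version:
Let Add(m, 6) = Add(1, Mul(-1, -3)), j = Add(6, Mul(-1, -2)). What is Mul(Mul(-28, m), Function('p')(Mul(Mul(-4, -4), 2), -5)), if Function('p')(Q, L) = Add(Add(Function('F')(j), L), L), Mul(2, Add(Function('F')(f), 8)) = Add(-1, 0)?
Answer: -1036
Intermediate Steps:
j = 8 (j = Add(6, 2) = 8)
Function('F')(f) = Rational(-17, 2) (Function('F')(f) = Add(-8, Mul(Rational(1, 2), Add(-1, 0))) = Add(-8, Mul(Rational(1, 2), -1)) = Add(-8, Rational(-1, 2)) = Rational(-17, 2))
m = -2 (m = Add(-6, Add(1, Mul(-1, -3))) = Add(-6, Add(1, 3)) = Add(-6, 4) = -2)
Function('p')(Q, L) = Add(Rational(-17, 2), Mul(2, L)) (Function('p')(Q, L) = Add(Add(Rational(-17, 2), L), L) = Add(Rational(-17, 2), Mul(2, L)))
Mul(Mul(-28, m), Function('p')(Mul(Mul(-4, -4), 2), -5)) = Mul(Mul(-28, -2), Add(Rational(-17, 2), Mul(2, -5))) = Mul(56, Add(Rational(-17, 2), -10)) = Mul(56, Rational(-37, 2)) = -1036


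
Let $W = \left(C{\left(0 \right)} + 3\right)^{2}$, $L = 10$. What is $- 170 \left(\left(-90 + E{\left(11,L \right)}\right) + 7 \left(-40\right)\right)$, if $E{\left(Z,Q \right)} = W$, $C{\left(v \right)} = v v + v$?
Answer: $61370$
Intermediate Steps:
$C{\left(v \right)} = v + v^{2}$ ($C{\left(v \right)} = v^{2} + v = v + v^{2}$)
$W = 9$ ($W = \left(0 \left(1 + 0\right) + 3\right)^{2} = \left(0 \cdot 1 + 3\right)^{2} = \left(0 + 3\right)^{2} = 3^{2} = 9$)
$E{\left(Z,Q \right)} = 9$
$- 170 \left(\left(-90 + E{\left(11,L \right)}\right) + 7 \left(-40\right)\right) = - 170 \left(\left(-90 + 9\right) + 7 \left(-40\right)\right) = - 170 \left(-81 - 280\right) = \left(-170\right) \left(-361\right) = 61370$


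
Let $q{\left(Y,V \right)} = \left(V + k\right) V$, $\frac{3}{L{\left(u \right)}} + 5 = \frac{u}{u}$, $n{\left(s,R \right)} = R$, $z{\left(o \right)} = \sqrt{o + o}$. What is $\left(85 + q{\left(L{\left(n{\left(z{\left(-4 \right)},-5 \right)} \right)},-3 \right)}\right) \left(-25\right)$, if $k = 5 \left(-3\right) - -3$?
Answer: $-3250$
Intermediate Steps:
$z{\left(o \right)} = \sqrt{2} \sqrt{o}$ ($z{\left(o \right)} = \sqrt{2 o} = \sqrt{2} \sqrt{o}$)
$L{\left(u \right)} = - \frac{3}{4}$ ($L{\left(u \right)} = \frac{3}{-5 + \frac{u}{u}} = \frac{3}{-5 + 1} = \frac{3}{-4} = 3 \left(- \frac{1}{4}\right) = - \frac{3}{4}$)
$k = -12$ ($k = -15 + 3 = -12$)
$q{\left(Y,V \right)} = V \left(-12 + V\right)$ ($q{\left(Y,V \right)} = \left(V - 12\right) V = \left(-12 + V\right) V = V \left(-12 + V\right)$)
$\left(85 + q{\left(L{\left(n{\left(z{\left(-4 \right)},-5 \right)} \right)},-3 \right)}\right) \left(-25\right) = \left(85 - 3 \left(-12 - 3\right)\right) \left(-25\right) = \left(85 - -45\right) \left(-25\right) = \left(85 + 45\right) \left(-25\right) = 130 \left(-25\right) = -3250$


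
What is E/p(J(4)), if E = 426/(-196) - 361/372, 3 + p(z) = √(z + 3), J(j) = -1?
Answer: 57307/42532 + 57307*√2/127596 ≈ 1.9825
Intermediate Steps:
p(z) = -3 + √(3 + z) (p(z) = -3 + √(z + 3) = -3 + √(3 + z))
E = -57307/18228 (E = 426*(-1/196) - 361*1/372 = -213/98 - 361/372 = -57307/18228 ≈ -3.1439)
E/p(J(4)) = -57307/(18228*(-3 + √(3 - 1))) = -57307/(18228*(-3 + √2))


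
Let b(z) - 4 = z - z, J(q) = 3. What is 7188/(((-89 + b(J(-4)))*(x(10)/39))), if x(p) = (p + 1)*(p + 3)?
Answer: -21564/935 ≈ -23.063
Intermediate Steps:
b(z) = 4 (b(z) = 4 + (z - z) = 4 + 0 = 4)
x(p) = (1 + p)*(3 + p)
7188/(((-89 + b(J(-4)))*(x(10)/39))) = 7188/(((-89 + 4)*((3 + 10² + 4*10)/39))) = 7188/((-85*(3 + 100 + 40)/39)) = 7188/((-12155/39)) = 7188/((-85*11/3)) = 7188/(-935/3) = 7188*(-3/935) = -21564/935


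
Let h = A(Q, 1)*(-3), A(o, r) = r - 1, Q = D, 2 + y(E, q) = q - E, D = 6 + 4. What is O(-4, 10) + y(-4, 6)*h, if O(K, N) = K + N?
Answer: 6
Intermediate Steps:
D = 10
y(E, q) = -2 + q - E (y(E, q) = -2 + (q - E) = -2 + q - E)
Q = 10
A(o, r) = -1 + r
h = 0 (h = (-1 + 1)*(-3) = 0*(-3) = 0)
O(-4, 10) + y(-4, 6)*h = (-4 + 10) + (-2 + 6 - 1*(-4))*0 = 6 + (-2 + 6 + 4)*0 = 6 + 8*0 = 6 + 0 = 6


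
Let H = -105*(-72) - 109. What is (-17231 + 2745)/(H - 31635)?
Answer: 7243/12092 ≈ 0.59899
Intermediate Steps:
H = 7451 (H = 7560 - 109 = 7451)
(-17231 + 2745)/(H - 31635) = (-17231 + 2745)/(7451 - 31635) = -14486/(-24184) = -14486*(-1/24184) = 7243/12092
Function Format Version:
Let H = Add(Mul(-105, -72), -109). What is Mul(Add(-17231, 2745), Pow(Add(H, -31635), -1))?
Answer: Rational(7243, 12092) ≈ 0.59899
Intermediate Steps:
H = 7451 (H = Add(7560, -109) = 7451)
Mul(Add(-17231, 2745), Pow(Add(H, -31635), -1)) = Mul(Add(-17231, 2745), Pow(Add(7451, -31635), -1)) = Mul(-14486, Pow(-24184, -1)) = Mul(-14486, Rational(-1, 24184)) = Rational(7243, 12092)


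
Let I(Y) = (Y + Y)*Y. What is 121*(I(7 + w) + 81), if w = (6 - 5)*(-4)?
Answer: 11979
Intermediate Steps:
w = -4 (w = 1*(-4) = -4)
I(Y) = 2*Y² (I(Y) = (2*Y)*Y = 2*Y²)
121*(I(7 + w) + 81) = 121*(2*(7 - 4)² + 81) = 121*(2*3² + 81) = 121*(2*9 + 81) = 121*(18 + 81) = 121*99 = 11979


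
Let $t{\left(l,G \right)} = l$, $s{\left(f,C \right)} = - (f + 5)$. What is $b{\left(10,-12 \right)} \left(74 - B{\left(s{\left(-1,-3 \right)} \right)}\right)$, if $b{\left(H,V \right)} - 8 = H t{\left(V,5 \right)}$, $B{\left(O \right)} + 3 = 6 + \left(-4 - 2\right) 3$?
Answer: $-9968$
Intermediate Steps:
$s{\left(f,C \right)} = -5 - f$ ($s{\left(f,C \right)} = - (5 + f) = -5 - f$)
$B{\left(O \right)} = -15$ ($B{\left(O \right)} = -3 + \left(6 + \left(-4 - 2\right) 3\right) = -3 + \left(6 - 18\right) = -3 - 12 = -15$)
$b{\left(H,V \right)} = 8 + H V$
$b{\left(10,-12 \right)} \left(74 - B{\left(s{\left(-1,-3 \right)} \right)}\right) = \left(8 + 10 \left(-12\right)\right) \left(74 - -15\right) = \left(8 - 120\right) \left(74 + 15\right) = \left(-112\right) 89 = -9968$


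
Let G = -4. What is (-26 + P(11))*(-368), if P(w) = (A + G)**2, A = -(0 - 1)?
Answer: 6256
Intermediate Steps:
A = 1 (A = -1*(-1) = 1)
P(w) = 9 (P(w) = (1 - 4)**2 = (-3)**2 = 9)
(-26 + P(11))*(-368) = (-26 + 9)*(-368) = -17*(-368) = 6256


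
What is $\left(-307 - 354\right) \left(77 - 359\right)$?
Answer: $186402$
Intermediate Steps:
$\left(-307 - 354\right) \left(77 - 359\right) = \left(-661\right) \left(-282\right) = 186402$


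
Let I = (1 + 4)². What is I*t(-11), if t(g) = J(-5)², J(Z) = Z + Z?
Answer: 2500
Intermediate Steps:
J(Z) = 2*Z
t(g) = 100 (t(g) = (2*(-5))² = (-10)² = 100)
I = 25 (I = 5² = 25)
I*t(-11) = 25*100 = 2500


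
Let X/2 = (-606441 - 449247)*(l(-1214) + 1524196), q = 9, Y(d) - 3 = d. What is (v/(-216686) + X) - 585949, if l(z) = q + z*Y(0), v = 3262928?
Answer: -347833122468475955/108343 ≈ -3.2105e+12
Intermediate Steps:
Y(d) = 3 + d
l(z) = 9 + 3*z (l(z) = 9 + z*(3 + 0) = 9 + z*3 = 9 + 3*z)
X = -3210480224688 (X = 2*((-606441 - 449247)*((9 + 3*(-1214)) + 1524196)) = 2*(-1055688*((9 - 3642) + 1524196)) = 2*(-1055688*(-3633 + 1524196)) = 2*(-1055688*1520563) = 2*(-1605240112344) = -3210480224688)
(v/(-216686) + X) - 585949 = (3262928/(-216686) - 3210480224688) - 585949 = (3262928*(-1/216686) - 3210480224688) - 585949 = (-1631464/108343 - 3210480224688) - 585949 = -347833058985003448/108343 - 585949 = -347833122468475955/108343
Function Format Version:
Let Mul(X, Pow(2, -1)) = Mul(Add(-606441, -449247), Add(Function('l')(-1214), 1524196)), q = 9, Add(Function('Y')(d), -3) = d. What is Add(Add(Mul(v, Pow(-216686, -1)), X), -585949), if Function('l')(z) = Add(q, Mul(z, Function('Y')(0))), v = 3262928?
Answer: Rational(-347833122468475955, 108343) ≈ -3.2105e+12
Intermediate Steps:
Function('Y')(d) = Add(3, d)
Function('l')(z) = Add(9, Mul(3, z)) (Function('l')(z) = Add(9, Mul(z, Add(3, 0))) = Add(9, Mul(z, 3)) = Add(9, Mul(3, z)))
X = -3210480224688 (X = Mul(2, Mul(Add(-606441, -449247), Add(Add(9, Mul(3, -1214)), 1524196))) = Mul(2, Mul(-1055688, Add(Add(9, -3642), 1524196))) = Mul(2, Mul(-1055688, Add(-3633, 1524196))) = Mul(2, Mul(-1055688, 1520563)) = Mul(2, -1605240112344) = -3210480224688)
Add(Add(Mul(v, Pow(-216686, -1)), X), -585949) = Add(Add(Mul(3262928, Pow(-216686, -1)), -3210480224688), -585949) = Add(Add(Mul(3262928, Rational(-1, 216686)), -3210480224688), -585949) = Add(Add(Rational(-1631464, 108343), -3210480224688), -585949) = Add(Rational(-347833058985003448, 108343), -585949) = Rational(-347833122468475955, 108343)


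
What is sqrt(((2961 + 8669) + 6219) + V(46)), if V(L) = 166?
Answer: sqrt(18015) ≈ 134.22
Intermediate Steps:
sqrt(((2961 + 8669) + 6219) + V(46)) = sqrt(((2961 + 8669) + 6219) + 166) = sqrt((11630 + 6219) + 166) = sqrt(17849 + 166) = sqrt(18015)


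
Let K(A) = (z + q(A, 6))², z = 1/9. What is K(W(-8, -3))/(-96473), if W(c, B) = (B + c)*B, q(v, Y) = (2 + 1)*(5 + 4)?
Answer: -59536/7814313 ≈ -0.0076188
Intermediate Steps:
q(v, Y) = 27 (q(v, Y) = 3*9 = 27)
z = ⅑ ≈ 0.11111
W(c, B) = B*(B + c)
K(A) = 59536/81 (K(A) = (⅑ + 27)² = (244/9)² = 59536/81)
K(W(-8, -3))/(-96473) = (59536/81)/(-96473) = (59536/81)*(-1/96473) = -59536/7814313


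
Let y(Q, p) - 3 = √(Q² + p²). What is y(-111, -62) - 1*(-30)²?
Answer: -897 + √16165 ≈ -769.86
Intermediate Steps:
y(Q, p) = 3 + √(Q² + p²)
y(-111, -62) - 1*(-30)² = (3 + √((-111)² + (-62)²)) - 1*(-30)² = (3 + √(12321 + 3844)) - 1*900 = (3 + √16165) - 900 = -897 + √16165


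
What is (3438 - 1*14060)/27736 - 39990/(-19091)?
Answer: 453189019/264753988 ≈ 1.7117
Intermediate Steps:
(3438 - 1*14060)/27736 - 39990/(-19091) = (3438 - 14060)*(1/27736) - 39990*(-1/19091) = -10622*1/27736 + 39990/19091 = -5311/13868 + 39990/19091 = 453189019/264753988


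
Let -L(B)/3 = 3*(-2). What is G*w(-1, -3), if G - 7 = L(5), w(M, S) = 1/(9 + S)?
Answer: 25/6 ≈ 4.1667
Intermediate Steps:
L(B) = 18 (L(B) = -9*(-2) = -3*(-6) = 18)
G = 25 (G = 7 + 18 = 25)
G*w(-1, -3) = 25/(9 - 3) = 25/6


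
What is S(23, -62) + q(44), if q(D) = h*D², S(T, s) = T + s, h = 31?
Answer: 59977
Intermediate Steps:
q(D) = 31*D²
S(23, -62) + q(44) = (23 - 62) + 31*44² = -39 + 31*1936 = -39 + 60016 = 59977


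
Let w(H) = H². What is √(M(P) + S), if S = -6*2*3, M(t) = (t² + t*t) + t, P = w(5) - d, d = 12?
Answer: 3*√35 ≈ 17.748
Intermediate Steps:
P = 13 (P = 5² - 1*12 = 25 - 12 = 13)
M(t) = t + 2*t² (M(t) = (t² + t²) + t = 2*t² + t = t + 2*t²)
S = -36 (S = -12*3 = -36)
√(M(P) + S) = √(13*(1 + 2*13) - 36) = √(13*(1 + 26) - 36) = √(13*27 - 36) = √(351 - 36) = √315 = 3*√35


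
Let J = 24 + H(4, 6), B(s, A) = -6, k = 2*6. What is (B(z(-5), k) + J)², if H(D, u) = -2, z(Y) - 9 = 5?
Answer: 256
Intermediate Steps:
z(Y) = 14 (z(Y) = 9 + 5 = 14)
k = 12
J = 22 (J = 24 - 2 = 22)
(B(z(-5), k) + J)² = (-6 + 22)² = 16² = 256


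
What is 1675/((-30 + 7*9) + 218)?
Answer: 1675/251 ≈ 6.6733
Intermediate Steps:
1675/((-30 + 7*9) + 218) = 1675/((-30 + 63) + 218) = 1675/(33 + 218) = 1675/251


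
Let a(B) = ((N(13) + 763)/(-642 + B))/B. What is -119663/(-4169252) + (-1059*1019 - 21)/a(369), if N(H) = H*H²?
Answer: 1531207486299653/41692520 ≈ 3.6726e+7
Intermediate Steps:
N(H) = H³
a(B) = 2960/(B*(-642 + B)) (a(B) = ((13³ + 763)/(-642 + B))/B = ((2197 + 763)/(-642 + B))/B = (2960/(-642 + B))/B = 2960/(B*(-642 + B)))
-119663/(-4169252) + (-1059*1019 - 21)/a(369) = -119663/(-4169252) + (-1059*1019 - 21)/((2960/(369*(-642 + 369)))) = -119663*(-1/4169252) + (-1079121 - 21)/((2960*(1/369)/(-273))) = 119663/4169252 - 1079142/(2960*(1/369)*(-1/273)) = 119663/4169252 - 1079142/(-2960/100737) = 119663/4169252 - 1079142*(-100737/2960) = 119663/4169252 + 1469047671/40 = 1531207486299653/41692520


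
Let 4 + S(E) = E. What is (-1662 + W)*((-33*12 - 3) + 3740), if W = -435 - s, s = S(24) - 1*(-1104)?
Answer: -10761361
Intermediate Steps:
S(E) = -4 + E
s = 1124 (s = (-4 + 24) - 1*(-1104) = 20 + 1104 = 1124)
W = -1559 (W = -435 - 1*1124 = -435 - 1124 = -1559)
(-1662 + W)*((-33*12 - 3) + 3740) = (-1662 - 1559)*((-33*12 - 3) + 3740) = -3221*((-396 - 3) + 3740) = -3221*(-399 + 3740) = -3221*3341 = -10761361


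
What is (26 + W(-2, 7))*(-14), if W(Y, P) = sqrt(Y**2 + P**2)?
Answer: -364 - 14*sqrt(53) ≈ -465.92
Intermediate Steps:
W(Y, P) = sqrt(P**2 + Y**2)
(26 + W(-2, 7))*(-14) = (26 + sqrt(7**2 + (-2)**2))*(-14) = (26 + sqrt(49 + 4))*(-14) = (26 + sqrt(53))*(-14) = -364 - 14*sqrt(53)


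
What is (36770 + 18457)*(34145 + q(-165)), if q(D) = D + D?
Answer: 1867501005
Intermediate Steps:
q(D) = 2*D
(36770 + 18457)*(34145 + q(-165)) = (36770 + 18457)*(34145 + 2*(-165)) = 55227*(34145 - 330) = 55227*33815 = 1867501005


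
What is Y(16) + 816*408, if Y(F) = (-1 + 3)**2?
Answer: 332932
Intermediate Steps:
Y(F) = 4 (Y(F) = 2**2 = 4)
Y(16) + 816*408 = 4 + 816*408 = 4 + 332928 = 332932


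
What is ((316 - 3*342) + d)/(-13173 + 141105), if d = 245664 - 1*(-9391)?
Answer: 36335/18276 ≈ 1.9881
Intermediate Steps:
d = 255055 (d = 245664 + 9391 = 255055)
((316 - 3*342) + d)/(-13173 + 141105) = ((316 - 3*342) + 255055)/(-13173 + 141105) = ((316 - 1026) + 255055)/127932 = (-710 + 255055)*(1/127932) = 254345*(1/127932) = 36335/18276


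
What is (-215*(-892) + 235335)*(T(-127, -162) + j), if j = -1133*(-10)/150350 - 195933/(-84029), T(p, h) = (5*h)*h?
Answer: 14161701859652498476/252675203 ≈ 5.6047e+10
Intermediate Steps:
T(p, h) = 5*h²
j = 3041057512/1263376015 (j = 11330*(1/150350) - 195933*(-1/84029) = 1133/15035 + 195933/84029 = 3041057512/1263376015 ≈ 2.4071)
(-215*(-892) + 235335)*(T(-127, -162) + j) = (-215*(-892) + 235335)*(5*(-162)² + 3041057512/1263376015) = (191780 + 235335)*(5*26244 + 3041057512/1263376015) = 427115*(131220 + 3041057512/1263376015) = 427115*(165783241745812/1263376015) = 14161701859652498476/252675203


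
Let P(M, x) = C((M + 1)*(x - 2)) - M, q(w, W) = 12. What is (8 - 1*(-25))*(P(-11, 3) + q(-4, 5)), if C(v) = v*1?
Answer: 429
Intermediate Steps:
C(v) = v
P(M, x) = -M + (1 + M)*(-2 + x) (P(M, x) = (M + 1)*(x - 2) - M = (1 + M)*(-2 + x) - M = -M + (1 + M)*(-2 + x))
(8 - 1*(-25))*(P(-11, 3) + q(-4, 5)) = (8 - 1*(-25))*((-2 + 3 - 3*(-11) - 11*3) + 12) = (8 + 25)*((-2 + 3 + 33 - 33) + 12) = 33*(1 + 12) = 33*13 = 429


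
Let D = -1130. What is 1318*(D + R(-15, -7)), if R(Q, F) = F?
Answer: -1498566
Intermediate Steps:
1318*(D + R(-15, -7)) = 1318*(-1130 - 7) = 1318*(-1137) = -1498566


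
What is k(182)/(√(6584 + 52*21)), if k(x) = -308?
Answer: -154*√1919/1919 ≈ -3.5155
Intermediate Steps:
k(182)/(√(6584 + 52*21)) = -308/√(6584 + 52*21) = -308/√(6584 + 1092) = -308*√1919/3838 = -154*√1919/1919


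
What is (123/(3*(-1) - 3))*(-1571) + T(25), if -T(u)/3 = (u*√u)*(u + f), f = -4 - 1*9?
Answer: 55411/2 ≈ 27706.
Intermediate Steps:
f = -13 (f = -4 - 9 = -13)
T(u) = -3*u^(3/2)*(-13 + u) (T(u) = -3*u*√u*(u - 13) = -3*u^(3/2)*(-13 + u))
(123/(3*(-1) - 3))*(-1571) + T(25) = (123/(3*(-1) - 3))*(-1571) + 3*25^(3/2)*(13 - 1*25) = (123/(-3 - 3))*(-1571) + 3*125*(13 - 25) = (123/(-6))*(-1571) + 3*125*(-12) = -⅙*123*(-1571) - 4500 = -41/2*(-1571) - 4500 = 64411/2 - 4500 = 55411/2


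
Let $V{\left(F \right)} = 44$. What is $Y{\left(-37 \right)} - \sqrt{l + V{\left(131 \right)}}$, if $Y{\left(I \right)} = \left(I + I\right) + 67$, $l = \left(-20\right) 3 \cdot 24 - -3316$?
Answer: $-7 - 8 \sqrt{30} \approx -50.818$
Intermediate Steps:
$l = 1876$ ($l = \left(-60\right) 24 + 3316 = -1440 + 3316 = 1876$)
$Y{\left(I \right)} = 67 + 2 I$ ($Y{\left(I \right)} = 2 I + 67 = 67 + 2 I$)
$Y{\left(-37 \right)} - \sqrt{l + V{\left(131 \right)}} = \left(67 + 2 \left(-37\right)\right) - \sqrt{1876 + 44} = \left(67 - 74\right) - \sqrt{1920} = -7 - 8 \sqrt{30}$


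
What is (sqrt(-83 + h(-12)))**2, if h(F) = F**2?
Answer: 61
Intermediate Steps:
(sqrt(-83 + h(-12)))**2 = (sqrt(-83 + (-12)**2))**2 = (sqrt(-83 + 144))**2 = (sqrt(61))**2 = 61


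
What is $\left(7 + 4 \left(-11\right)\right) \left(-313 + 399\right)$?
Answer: $-3182$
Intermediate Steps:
$\left(7 + 4 \left(-11\right)\right) \left(-313 + 399\right) = \left(7 - 44\right) 86 = \left(-37\right) 86 = -3182$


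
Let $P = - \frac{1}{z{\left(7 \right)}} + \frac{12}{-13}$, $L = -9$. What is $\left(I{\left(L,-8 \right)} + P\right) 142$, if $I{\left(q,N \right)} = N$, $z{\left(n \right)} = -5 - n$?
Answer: $- \frac{97909}{78} \approx -1255.2$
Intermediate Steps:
$P = - \frac{131}{156}$ ($P = - \frac{1}{-5 - 7} + \frac{12}{-13} = - \frac{1}{-5 - 7} + 12 \left(- \frac{1}{13}\right) = - \frac{1}{-12} - \frac{12}{13} = \left(-1\right) \left(- \frac{1}{12}\right) - \frac{12}{13} = \frac{1}{12} - \frac{12}{13} = - \frac{131}{156} \approx -0.83974$)
$\left(I{\left(L,-8 \right)} + P\right) 142 = \left(-8 - \frac{131}{156}\right) 142 = \left(- \frac{1379}{156}\right) 142 = - \frac{97909}{78}$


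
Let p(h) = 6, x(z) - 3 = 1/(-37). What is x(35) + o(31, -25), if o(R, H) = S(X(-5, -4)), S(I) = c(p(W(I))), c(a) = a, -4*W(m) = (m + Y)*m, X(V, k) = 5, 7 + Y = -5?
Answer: 332/37 ≈ 8.9730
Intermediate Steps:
Y = -12 (Y = -7 - 5 = -12)
x(z) = 110/37 (x(z) = 3 + 1/(-37) = 3 - 1/37 = 110/37)
W(m) = -m*(-12 + m)/4 (W(m) = -(m - 12)*m/4 = -(-12 + m)*m/4 = -m*(-12 + m)/4)
S(I) = 6
o(R, H) = 6
x(35) + o(31, -25) = 110/37 + 6 = 332/37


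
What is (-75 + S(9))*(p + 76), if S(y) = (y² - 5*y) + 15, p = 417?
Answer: -11832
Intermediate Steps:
S(y) = 15 + y² - 5*y
(-75 + S(9))*(p + 76) = (-75 + (15 + 9² - 5*9))*(417 + 76) = (-75 + (15 + 81 - 45))*493 = (-75 + 51)*493 = -24*493 = -11832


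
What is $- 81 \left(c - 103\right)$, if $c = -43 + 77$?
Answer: $5589$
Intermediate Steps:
$c = 34$
$- 81 \left(c - 103\right) = - 81 \left(34 - 103\right) = \left(-81\right) \left(-69\right) = 5589$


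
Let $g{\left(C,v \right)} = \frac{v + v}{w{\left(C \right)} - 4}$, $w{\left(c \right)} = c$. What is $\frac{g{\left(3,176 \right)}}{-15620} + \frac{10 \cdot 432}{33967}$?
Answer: $\frac{1805336}{12058285} \approx 0.14972$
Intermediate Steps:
$g{\left(C,v \right)} = \frac{2 v}{-4 + C}$ ($g{\left(C,v \right)} = \frac{v + v}{C - 4} = \frac{2 v}{-4 + C}$)
$\frac{g{\left(3,176 \right)}}{-15620} + \frac{10 \cdot 432}{33967} = \frac{2 \cdot 176 \frac{1}{-4 + 3}}{-15620} + \frac{10 \cdot 432}{33967} = 2 \cdot 176 \frac{1}{-1} \left(- \frac{1}{15620}\right) + 4320 \cdot \frac{1}{33967} = 2 \cdot 176 \left(-1\right) \left(- \frac{1}{15620}\right) + \frac{4320}{33967} = \left(-352\right) \left(- \frac{1}{15620}\right) + \frac{4320}{33967} = \frac{8}{355} + \frac{4320}{33967} = \frac{1805336}{12058285}$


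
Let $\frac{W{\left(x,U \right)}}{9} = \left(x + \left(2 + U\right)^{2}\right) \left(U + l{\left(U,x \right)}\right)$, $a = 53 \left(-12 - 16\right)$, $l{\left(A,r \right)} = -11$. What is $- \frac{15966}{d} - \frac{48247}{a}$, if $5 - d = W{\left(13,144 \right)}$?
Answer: $\frac{76988036695}{2367982442} \approx 32.512$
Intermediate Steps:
$a = -1484$ ($a = 53 \left(-28\right) = -1484$)
$W{\left(x,U \right)} = 9 \left(-11 + U\right) \left(x + \left(2 + U\right)^{2}\right)$ ($W{\left(x,U \right)} = 9 \left(x + \left(2 + U\right)^{2}\right) \left(U - 11\right) = 9 \left(x + \left(2 + U\right)^{2}\right) \left(-11 + U\right) = 9 \left(-11 + U\right) \left(x + \left(2 + U\right)^{2}\right)$)
$d = -25530808$ ($d = 5 - \left(\left(-99\right) 13 - 99 \left(2 + 144\right)^{2} + 9 \cdot 144 \cdot 13 + 9 \cdot 144 \left(2 + 144\right)^{2}\right) = 5 - \left(-1287 - 99 \cdot 146^{2} + 16848 + 9 \cdot 144 \cdot 146^{2}\right) = 5 - \left(-1287 - 2110284 + 16848 + 9 \cdot 144 \cdot 21316\right) = 5 - \left(-1287 - 2110284 + 16848 + 27625536\right) = 5 - 25530813 = -25530808$)
$- \frac{15966}{d} - \frac{48247}{a} = - \frac{15966}{-25530808} - \frac{48247}{-1484} = \left(-15966\right) \left(- \frac{1}{25530808}\right) - - \frac{48247}{1484} = \frac{7983}{12765404} + \frac{48247}{1484} = \frac{76988036695}{2367982442}$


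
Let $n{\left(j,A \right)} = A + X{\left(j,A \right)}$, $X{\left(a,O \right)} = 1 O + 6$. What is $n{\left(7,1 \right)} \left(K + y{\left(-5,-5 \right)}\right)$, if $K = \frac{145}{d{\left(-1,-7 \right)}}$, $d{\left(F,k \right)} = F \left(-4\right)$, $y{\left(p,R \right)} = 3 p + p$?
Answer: $130$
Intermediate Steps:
$y{\left(p,R \right)} = 4 p$
$X{\left(a,O \right)} = 6 + O$ ($X{\left(a,O \right)} = O + 6 = 6 + O$)
$n{\left(j,A \right)} = 6 + 2 A$ ($n{\left(j,A \right)} = A + \left(6 + A\right) = 6 + 2 A$)
$d{\left(F,k \right)} = - 4 F$
$K = \frac{145}{4}$ ($K = \frac{145}{\left(-4\right) \left(-1\right)} = \frac{145}{4} \approx 36.25$)
$n{\left(7,1 \right)} \left(K + y{\left(-5,-5 \right)}\right) = \left(6 + 2 \cdot 1\right) \left(\frac{145}{4} + 4 \left(-5\right)\right) = \left(6 + 2\right) \left(\frac{145}{4} - 20\right) = 8 \cdot \frac{65}{4} = 130$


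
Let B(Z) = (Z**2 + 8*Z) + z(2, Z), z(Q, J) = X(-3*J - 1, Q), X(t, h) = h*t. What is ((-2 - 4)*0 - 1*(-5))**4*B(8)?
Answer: 48750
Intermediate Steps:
z(Q, J) = Q*(-1 - 3*J) (z(Q, J) = Q*(-3*J - 1) = Q*(-1 - 3*J))
B(Z) = -2 + Z**2 + 2*Z (B(Z) = (Z**2 + 8*Z) - 1*2*(1 + 3*Z) = (Z**2 + 8*Z) + (-2 - 6*Z) = -2 + Z**2 + 2*Z)
((-2 - 4)*0 - 1*(-5))**4*B(8) = ((-2 - 4)*0 - 1*(-5))**4*(-2 + 8**2 + 2*8) = (-6*0 + 5)**4*(-2 + 64 + 16) = (0 + 5)**4*78 = 5**4*78 = 625*78 = 48750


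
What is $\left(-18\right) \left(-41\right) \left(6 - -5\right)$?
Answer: $8118$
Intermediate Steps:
$\left(-18\right) \left(-41\right) \left(6 - -5\right) = 738 \left(6 + 5\right) = 738 \cdot 11 = 8118$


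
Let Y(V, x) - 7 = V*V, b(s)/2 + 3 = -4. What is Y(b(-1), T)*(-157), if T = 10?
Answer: -31871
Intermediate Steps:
b(s) = -14 (b(s) = -6 + 2*(-4) = -6 - 8 = -14)
Y(V, x) = 7 + V**2 (Y(V, x) = 7 + V*V = 7 + V**2)
Y(b(-1), T)*(-157) = (7 + (-14)**2)*(-157) = (7 + 196)*(-157) = 203*(-157) = -31871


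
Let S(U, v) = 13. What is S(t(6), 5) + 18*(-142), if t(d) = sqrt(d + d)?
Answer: -2543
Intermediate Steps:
t(d) = sqrt(2)*sqrt(d) (t(d) = sqrt(2*d) = sqrt(2)*sqrt(d))
S(t(6), 5) + 18*(-142) = 13 + 18*(-142) = 13 - 2556 = -2543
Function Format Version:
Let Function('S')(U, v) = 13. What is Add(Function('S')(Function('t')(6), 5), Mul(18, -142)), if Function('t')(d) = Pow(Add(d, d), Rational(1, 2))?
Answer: -2543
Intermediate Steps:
Function('t')(d) = Mul(Pow(2, Rational(1, 2)), Pow(d, Rational(1, 2))) (Function('t')(d) = Pow(Mul(2, d), Rational(1, 2)) = Mul(Pow(2, Rational(1, 2)), Pow(d, Rational(1, 2))))
Add(Function('S')(Function('t')(6), 5), Mul(18, -142)) = Add(13, Mul(18, -142)) = Add(13, -2556) = -2543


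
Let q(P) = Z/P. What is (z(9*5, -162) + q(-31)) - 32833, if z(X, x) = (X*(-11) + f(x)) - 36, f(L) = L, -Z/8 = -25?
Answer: -1039506/31 ≈ -33532.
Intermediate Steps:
Z = 200 (Z = -8*(-25) = 200)
q(P) = 200/P
z(X, x) = -36 + x - 11*X (z(X, x) = (X*(-11) + x) - 36 = (-11*X + x) - 36 = (x - 11*X) - 36 = -36 + x - 11*X)
(z(9*5, -162) + q(-31)) - 32833 = ((-36 - 162 - 99*5) + 200/(-31)) - 32833 = ((-36 - 162 - 11*45) + 200*(-1/31)) - 32833 = ((-36 - 162 - 495) - 200/31) - 32833 = (-693 - 200/31) - 32833 = -21683/31 - 32833 = -1039506/31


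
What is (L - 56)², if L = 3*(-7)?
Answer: 5929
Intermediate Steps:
L = -21
(L - 56)² = (-21 - 56)² = (-77)² = 5929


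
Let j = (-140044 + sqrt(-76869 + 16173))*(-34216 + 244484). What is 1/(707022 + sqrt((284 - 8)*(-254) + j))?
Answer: 1/(2*(353511 + sqrt(2)*sqrt(-3680855237 + 157701*I*sqrt(1686)))) ≈ 1.3354e-6 - 3.2406e-7*I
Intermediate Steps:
j = -29446771792 + 1261608*I*sqrt(1686) (j = (-140044 + sqrt(-60696))*210268 = (-140044 + 6*I*sqrt(1686))*210268 = -29446771792 + 1261608*I*sqrt(1686) ≈ -2.9447e+10 + 5.1803e+7*I)
1/(707022 + sqrt((284 - 8)*(-254) + j)) = 1/(707022 + sqrt((284 - 8)*(-254) + (-29446771792 + 1261608*I*sqrt(1686)))) = 1/(707022 + sqrt(276*(-254) + (-29446771792 + 1261608*I*sqrt(1686)))) = 1/(707022 + sqrt(-70104 + (-29446771792 + 1261608*I*sqrt(1686)))) = 1/(707022 + sqrt(-29446841896 + 1261608*I*sqrt(1686)))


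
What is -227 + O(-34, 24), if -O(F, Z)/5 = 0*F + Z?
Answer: -347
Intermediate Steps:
O(F, Z) = -5*Z (O(F, Z) = -5*(0*F + Z) = -5*(0 + Z) = -5*Z)
-227 + O(-34, 24) = -227 - 5*24 = -227 - 120 = -347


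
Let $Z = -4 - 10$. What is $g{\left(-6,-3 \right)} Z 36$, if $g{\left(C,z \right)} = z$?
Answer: $1512$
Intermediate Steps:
$Z = -14$ ($Z = -4 - 10 = -14$)
$g{\left(-6,-3 \right)} Z 36 = \left(-3\right) \left(-14\right) 36 = 42 \cdot 36 = 1512$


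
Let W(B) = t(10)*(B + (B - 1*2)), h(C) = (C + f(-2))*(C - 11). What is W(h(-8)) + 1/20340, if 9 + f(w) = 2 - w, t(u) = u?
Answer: 100072801/20340 ≈ 4920.0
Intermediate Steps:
f(w) = -7 - w (f(w) = -9 + (2 - w) = -7 - w)
h(C) = (-11 + C)*(-5 + C) (h(C) = (C + (-7 - 1*(-2)))*(C - 11) = (C + (-7 + 2))*(-11 + C) = (C - 5)*(-11 + C) = (-5 + C)*(-11 + C) = (-11 + C)*(-5 + C))
W(B) = -20 + 20*B (W(B) = 10*(B + (B - 1*2)) = 10*(B + (B - 2)) = 10*(B + (-2 + B)) = 10*(-2 + 2*B) = -20 + 20*B)
W(h(-8)) + 1/20340 = (-20 + 20*(55 + (-8)² - 16*(-8))) + 1/20340 = (-20 + 20*(55 + 64 + 128)) + 1/20340 = (-20 + 20*247) + 1/20340 = (-20 + 4940) + 1/20340 = 4920 + 1/20340 = 100072801/20340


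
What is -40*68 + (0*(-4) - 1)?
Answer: -2721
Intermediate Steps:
-40*68 + (0*(-4) - 1) = -2720 + (0 - 1) = -2720 - 1 = -2721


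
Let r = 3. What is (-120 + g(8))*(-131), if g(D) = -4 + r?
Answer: 15851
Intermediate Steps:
g(D) = -1 (g(D) = -4 + 3 = -1)
(-120 + g(8))*(-131) = (-120 - 1)*(-131) = -121*(-131) = 15851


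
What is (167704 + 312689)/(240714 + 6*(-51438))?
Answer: -53377/7546 ≈ -7.0735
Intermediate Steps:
(167704 + 312689)/(240714 + 6*(-51438)) = 480393/(240714 - 308628) = 480393/(-67914) = 480393*(-1/67914) = -53377/7546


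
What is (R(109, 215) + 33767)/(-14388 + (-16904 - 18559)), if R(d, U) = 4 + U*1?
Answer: -33986/49851 ≈ -0.68175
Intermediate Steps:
R(d, U) = 4 + U
(R(109, 215) + 33767)/(-14388 + (-16904 - 18559)) = ((4 + 215) + 33767)/(-14388 + (-16904 - 18559)) = (219 + 33767)/(-14388 - 35463) = 33986/(-49851) = 33986*(-1/49851) = -33986/49851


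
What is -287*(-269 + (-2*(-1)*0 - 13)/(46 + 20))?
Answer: 5099129/66 ≈ 77260.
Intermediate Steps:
-287*(-269 + (-2*(-1)*0 - 13)/(46 + 20)) = -287*(-269 + (2*0 - 13)/66) = -287*(-269 + (0 - 13)*(1/66)) = -287*(-269 - 13*1/66) = -287*(-269 - 13/66) = -287*(-17767/66) = 5099129/66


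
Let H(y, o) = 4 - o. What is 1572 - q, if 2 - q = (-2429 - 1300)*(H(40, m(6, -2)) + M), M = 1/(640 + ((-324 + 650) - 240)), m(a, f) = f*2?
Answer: -621877/22 ≈ -28267.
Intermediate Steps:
m(a, f) = 2*f
M = 1/726 (M = 1/(640 + (326 - 240)) = 1/(640 + 86) = 1/726 ≈ 0.0013774)
q = 656461/22 (q = 2 - (-2429 - 1300)*((4 - 2*(-2)) + 1/726) = 2 - (-3729)*((4 - 1*(-4)) + 1/726) = 2 - (-3729)*((4 + 4) + 1/726) = 2 - (-3729)*(8 + 1/726) = 2 - (-3729)*5809/726 = 2 - 1*(-656417/22) = 2 + 656417/22 = 656461/22 ≈ 29839.)
1572 - q = 1572 - 1*656461/22 = 1572 - 656461/22 = -621877/22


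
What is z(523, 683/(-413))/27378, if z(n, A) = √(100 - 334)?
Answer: I*√26/9126 ≈ 0.00055874*I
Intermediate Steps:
z(n, A) = 3*I*√26 (z(n, A) = √(-234) = 3*I*√26)
z(523, 683/(-413))/27378 = (3*I*√26)/27378 = (3*I*√26)*(1/27378) = I*√26/9126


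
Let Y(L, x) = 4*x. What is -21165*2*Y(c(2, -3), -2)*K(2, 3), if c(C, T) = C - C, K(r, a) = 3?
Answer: 1015920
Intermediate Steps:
c(C, T) = 0
-21165*2*Y(c(2, -3), -2)*K(2, 3) = -21165*2*(4*(-2))*3 = -21165*2*(-8)*3 = -(-338640)*3 = -21165*(-48) = 1015920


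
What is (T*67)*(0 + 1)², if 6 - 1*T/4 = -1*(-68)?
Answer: -16616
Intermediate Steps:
T = -248 (T = 24 - (-4)*(-68) = 24 - 4*68 = 24 - 272 = -248)
(T*67)*(0 + 1)² = (-248*67)*(0 + 1)² = -16616*1² = -16616*1 = -16616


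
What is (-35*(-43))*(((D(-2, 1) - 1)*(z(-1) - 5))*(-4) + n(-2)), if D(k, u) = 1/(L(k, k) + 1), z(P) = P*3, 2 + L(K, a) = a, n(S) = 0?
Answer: -192640/3 ≈ -64213.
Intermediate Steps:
L(K, a) = -2 + a
z(P) = 3*P
D(k, u) = 1/(-1 + k) (D(k, u) = 1/((-2 + k) + 1) = 1/(-1 + k))
(-35*(-43))*(((D(-2, 1) - 1)*(z(-1) - 5))*(-4) + n(-2)) = (-35*(-43))*(((1/(-1 - 2) - 1)*(3*(-1) - 5))*(-4) + 0) = 1505*(((1/(-3) - 1)*(-3 - 5))*(-4) + 0) = 1505*(((-1/3 - 1)*(-8))*(-4) + 0) = 1505*(-4/3*(-8)*(-4) + 0) = 1505*((32/3)*(-4) + 0) = 1505*(-128/3 + 0) = 1505*(-128/3) = -192640/3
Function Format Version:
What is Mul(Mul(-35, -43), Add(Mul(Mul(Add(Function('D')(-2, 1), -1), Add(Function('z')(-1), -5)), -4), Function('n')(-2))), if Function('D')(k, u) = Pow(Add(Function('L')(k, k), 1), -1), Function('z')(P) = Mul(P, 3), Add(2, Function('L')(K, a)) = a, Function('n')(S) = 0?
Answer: Rational(-192640, 3) ≈ -64213.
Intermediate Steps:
Function('L')(K, a) = Add(-2, a)
Function('z')(P) = Mul(3, P)
Function('D')(k, u) = Pow(Add(-1, k), -1) (Function('D')(k, u) = Pow(Add(Add(-2, k), 1), -1) = Pow(Add(-1, k), -1))
Mul(Mul(-35, -43), Add(Mul(Mul(Add(Function('D')(-2, 1), -1), Add(Function('z')(-1), -5)), -4), Function('n')(-2))) = Mul(Mul(-35, -43), Add(Mul(Mul(Add(Pow(Add(-1, -2), -1), -1), Add(Mul(3, -1), -5)), -4), 0)) = Mul(1505, Add(Mul(Mul(Add(Pow(-3, -1), -1), Add(-3, -5)), -4), 0)) = Mul(1505, Add(Mul(Mul(Add(Rational(-1, 3), -1), -8), -4), 0)) = Mul(1505, Add(Mul(Mul(Rational(-4, 3), -8), -4), 0)) = Mul(1505, Add(Mul(Rational(32, 3), -4), 0)) = Mul(1505, Add(Rational(-128, 3), 0)) = Mul(1505, Rational(-128, 3)) = Rational(-192640, 3)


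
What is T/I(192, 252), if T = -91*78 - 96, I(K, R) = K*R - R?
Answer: -1199/8022 ≈ -0.14946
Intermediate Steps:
I(K, R) = -R + K*R
T = -7194 (T = -7098 - 96 = -7194)
T/I(192, 252) = -7194*1/(252*(-1 + 192)) = -7194/(252*191) = -7194/48132 = -7194*1/48132 = -1199/8022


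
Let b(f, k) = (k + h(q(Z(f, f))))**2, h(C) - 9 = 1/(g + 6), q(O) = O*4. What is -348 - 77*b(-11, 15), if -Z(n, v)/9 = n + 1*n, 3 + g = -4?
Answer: -41081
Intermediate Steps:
g = -7 (g = -3 - 4 = -7)
Z(n, v) = -18*n (Z(n, v) = -9*(n + 1*n) = -9*(n + n) = -18*n)
q(O) = 4*O
h(C) = 8 (h(C) = 9 + 1/(-7 + 6) = 9 + 1/(-1) = 9 - 1 = 8)
b(f, k) = (8 + k)**2 (b(f, k) = (k + 8)**2 = (8 + k)**2)
-348 - 77*b(-11, 15) = -348 - 77*(8 + 15)**2 = -348 - 77*23**2 = -348 - 77*529 = -348 - 40733 = -41081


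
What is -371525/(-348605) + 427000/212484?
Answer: 11389872655/3703649241 ≈ 3.0753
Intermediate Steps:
-371525/(-348605) + 427000/212484 = -371525*(-1/348605) + 427000*(1/212484) = 74305/69721 + 106750/53121 = 11389872655/3703649241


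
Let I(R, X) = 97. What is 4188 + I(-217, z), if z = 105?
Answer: 4285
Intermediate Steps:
4188 + I(-217, z) = 4188 + 97 = 4285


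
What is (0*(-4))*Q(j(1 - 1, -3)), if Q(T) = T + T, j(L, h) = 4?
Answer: 0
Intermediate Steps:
Q(T) = 2*T
(0*(-4))*Q(j(1 - 1, -3)) = (0*(-4))*(2*4) = 0*8 = 0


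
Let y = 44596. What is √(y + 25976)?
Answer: 2*√17643 ≈ 265.65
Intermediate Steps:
√(y + 25976) = √(44596 + 25976) = √70572 = 2*√17643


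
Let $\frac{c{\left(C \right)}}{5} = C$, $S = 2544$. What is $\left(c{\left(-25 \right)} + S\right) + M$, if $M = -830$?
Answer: $1589$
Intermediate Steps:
$c{\left(C \right)} = 5 C$
$\left(c{\left(-25 \right)} + S\right) + M = \left(5 \left(-25\right) + 2544\right) - 830 = \left(-125 + 2544\right) - 830 = 2419 - 830 = 1589$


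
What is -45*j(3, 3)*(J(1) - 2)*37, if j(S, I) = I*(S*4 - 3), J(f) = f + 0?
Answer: 44955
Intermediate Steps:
J(f) = f
j(S, I) = I*(-3 + 4*S) (j(S, I) = I*(4*S - 3) = I*(-3 + 4*S))
-45*j(3, 3)*(J(1) - 2)*37 = -45*3*(-3 + 4*3)*(1 - 2)*37 = -45*3*(-3 + 12)*(-1)*37 = -45*3*9*(-1)*37 = -1215*(-1)*37 = -45*(-27)*37 = 1215*37 = 44955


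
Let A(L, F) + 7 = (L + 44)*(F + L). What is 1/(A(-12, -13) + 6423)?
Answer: 1/5616 ≈ 0.00017806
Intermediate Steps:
A(L, F) = -7 + (44 + L)*(F + L) (A(L, F) = -7 + (L + 44)*(F + L) = -7 + (44 + L)*(F + L))
1/(A(-12, -13) + 6423) = 1/((-7 + (-12)**2 + 44*(-13) + 44*(-12) - 13*(-12)) + 6423) = 1/((-7 + 144 - 572 - 528 + 156) + 6423) = 1/(-807 + 6423) = 1/5616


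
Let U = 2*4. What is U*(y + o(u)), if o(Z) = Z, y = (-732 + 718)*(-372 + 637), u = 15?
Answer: -29560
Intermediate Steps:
y = -3710 (y = -14*265 = -3710)
U = 8
U*(y + o(u)) = 8*(-3710 + 15) = 8*(-3695) = -29560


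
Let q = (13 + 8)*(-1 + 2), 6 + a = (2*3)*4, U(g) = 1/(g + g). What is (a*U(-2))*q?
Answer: -189/2 ≈ -94.500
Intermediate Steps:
U(g) = 1/(2*g)
a = 18 (a = -6 + (2*3)*4 = -6 + 6*4 = -6 + 24 = 18)
q = 21 (q = 21*1 = 21)
(a*U(-2))*q = (18*((½)/(-2)))*21 = (18*((½)*(-½)))*21 = (18*(-¼))*21 = -9/2*21 = -189/2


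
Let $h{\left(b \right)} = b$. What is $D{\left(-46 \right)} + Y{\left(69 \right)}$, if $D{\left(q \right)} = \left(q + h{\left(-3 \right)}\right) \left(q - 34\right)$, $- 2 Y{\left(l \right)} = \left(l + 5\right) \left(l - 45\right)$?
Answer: $3032$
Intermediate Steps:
$Y{\left(l \right)} = - \frac{\left(-45 + l\right) \left(5 + l\right)}{2}$ ($Y{\left(l \right)} = - \frac{\left(l + 5\right) \left(l - 45\right)}{2} = - \frac{\left(5 + l\right) \left(-45 + l\right)}{2} = - \frac{\left(-45 + l\right) \left(5 + l\right)}{2}$)
$D{\left(q \right)} = \left(-34 + q\right) \left(-3 + q\right)$ ($D{\left(q \right)} = \left(q - 3\right) \left(q - 34\right) = \left(-3 + q\right) \left(-34 + q\right) = \left(-34 + q\right) \left(-3 + q\right)$)
$D{\left(-46 \right)} + Y{\left(69 \right)} = \left(102 + \left(-46\right)^{2} - -1702\right) + \left(\frac{225}{2} + 20 \cdot 69 - \frac{69^{2}}{2}\right) = \left(102 + 2116 + 1702\right) + \left(\frac{225}{2} + 1380 - \frac{4761}{2}\right) = 3920 + \left(\frac{225}{2} + 1380 - \frac{4761}{2}\right) = 3920 - 888 = 3032$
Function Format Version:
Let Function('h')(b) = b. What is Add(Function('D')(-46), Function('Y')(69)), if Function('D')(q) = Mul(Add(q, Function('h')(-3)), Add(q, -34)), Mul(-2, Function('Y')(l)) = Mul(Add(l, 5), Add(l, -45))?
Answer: 3032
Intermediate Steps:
Function('Y')(l) = Mul(Rational(-1, 2), Add(-45, l), Add(5, l)) (Function('Y')(l) = Mul(Rational(-1, 2), Mul(Add(l, 5), Add(l, -45))) = Mul(Rational(-1, 2), Mul(Add(5, l), Add(-45, l))) = Mul(Rational(-1, 2), Mul(Add(-45, l), Add(5, l))) = Mul(Rational(-1, 2), Add(-45, l), Add(5, l)))
Function('D')(q) = Mul(Add(-34, q), Add(-3, q)) (Function('D')(q) = Mul(Add(q, -3), Add(q, -34)) = Mul(Add(-3, q), Add(-34, q)) = Mul(Add(-34, q), Add(-3, q)))
Add(Function('D')(-46), Function('Y')(69)) = Add(Add(102, Pow(-46, 2), Mul(-37, -46)), Add(Rational(225, 2), Mul(20, 69), Mul(Rational(-1, 2), Pow(69, 2)))) = Add(Add(102, 2116, 1702), Add(Rational(225, 2), 1380, Mul(Rational(-1, 2), 4761))) = Add(3920, Add(Rational(225, 2), 1380, Rational(-4761, 2))) = Add(3920, -888) = 3032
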